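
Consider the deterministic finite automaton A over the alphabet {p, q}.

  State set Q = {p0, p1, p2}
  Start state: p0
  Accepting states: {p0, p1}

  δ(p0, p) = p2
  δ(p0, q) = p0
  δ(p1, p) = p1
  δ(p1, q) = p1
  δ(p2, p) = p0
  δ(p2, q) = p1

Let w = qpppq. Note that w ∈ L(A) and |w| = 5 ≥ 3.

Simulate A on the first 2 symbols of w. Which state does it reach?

p2

Run of A on the first 2 characters of w = q p:
  step 0: p0  (start)
  step 1: p0  (read q: p0→p0)
  step 2: p2  (read p: p0→p2)

After reading 2 characters, A is in state p2.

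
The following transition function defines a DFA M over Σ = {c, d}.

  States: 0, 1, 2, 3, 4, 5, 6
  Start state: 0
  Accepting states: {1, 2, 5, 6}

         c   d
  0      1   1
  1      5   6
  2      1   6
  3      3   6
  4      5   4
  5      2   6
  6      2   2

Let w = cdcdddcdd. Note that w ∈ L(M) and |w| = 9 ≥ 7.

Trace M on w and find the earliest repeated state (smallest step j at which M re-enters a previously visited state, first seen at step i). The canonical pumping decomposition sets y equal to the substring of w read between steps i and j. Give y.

cd

Run of M on w = c d c d d d c d d:
  step 0: 0  (start)
  step 1: 1  (read c: 0→1)
  step 2: 6  (read d: 1→6)
  step 3: 2  (read c: 6→2)
  step 4: 6  (read d: 2→6)   ← first repeat (6 seen earlier)
  step 5: 2  (read d: 6→2)
  step 6: 6  (read d: 2→6)
  step 7: 2  (read c: 6→2)
  step 8: 6  (read d: 2→6)
  step 9: 2  (read d: 6→2)

So i = 2, j = 4, giving x = w[0:2] = cd, y = w[2:4] = cd, z = w[4:9] = ddcdd.
Check: |xy| = 4 ≤ 7 and |y| = 2 ≥ 1. Reading y takes M from 6 back to 6, so every xyⁱz is accepted.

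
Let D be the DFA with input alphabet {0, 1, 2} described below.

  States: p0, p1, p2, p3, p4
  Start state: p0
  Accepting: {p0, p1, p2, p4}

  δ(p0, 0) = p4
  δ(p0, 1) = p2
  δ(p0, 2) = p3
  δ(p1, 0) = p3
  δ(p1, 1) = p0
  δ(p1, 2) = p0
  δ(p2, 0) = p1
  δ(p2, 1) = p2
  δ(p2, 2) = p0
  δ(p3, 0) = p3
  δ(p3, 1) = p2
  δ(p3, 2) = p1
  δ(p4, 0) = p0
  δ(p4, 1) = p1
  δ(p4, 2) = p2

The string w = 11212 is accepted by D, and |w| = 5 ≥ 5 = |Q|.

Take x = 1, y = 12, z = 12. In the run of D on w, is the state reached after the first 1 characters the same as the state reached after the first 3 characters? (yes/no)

Run of D on the first 3 characters of w = 1 1 2:
  step 0: p0  (start)
  step 1: p2  (read 1: p0→p2)
  step 2: p2  (read 1: p2→p2)
  step 3: p0  (read 2: p2→p0)

After x (step 1): p2. After xy (step 3): p0.
They differ (p2 ≠ p0), so y is not a cycle from the state after x; this split is not the one the pumping-lemma construction produces, and pumping y need not keep the string in L(D).

no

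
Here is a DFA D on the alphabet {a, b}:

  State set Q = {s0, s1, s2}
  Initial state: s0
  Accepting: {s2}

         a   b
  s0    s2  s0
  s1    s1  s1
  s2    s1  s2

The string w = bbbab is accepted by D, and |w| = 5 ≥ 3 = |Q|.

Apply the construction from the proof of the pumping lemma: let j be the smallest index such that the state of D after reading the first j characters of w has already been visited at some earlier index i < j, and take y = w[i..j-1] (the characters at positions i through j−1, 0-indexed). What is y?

b

Run of D on w = b b b a b:
  step 0: s0  (start)
  step 1: s0  (read b: s0→s0)   ← first repeat (s0 seen earlier)
  step 2: s0  (read b: s0→s0)
  step 3: s0  (read b: s0→s0)
  step 4: s2  (read a: s0→s2)
  step 5: s2  (read b: s2→s2)

So i = 0, j = 1, giving x = w[0:0] = ε, y = w[0:1] = b, z = w[1:5] = bbab.
Check: |xy| = 1 ≤ 3 and |y| = 1 ≥ 1. Reading y takes D from s0 back to s0, so every xyⁱz is accepted.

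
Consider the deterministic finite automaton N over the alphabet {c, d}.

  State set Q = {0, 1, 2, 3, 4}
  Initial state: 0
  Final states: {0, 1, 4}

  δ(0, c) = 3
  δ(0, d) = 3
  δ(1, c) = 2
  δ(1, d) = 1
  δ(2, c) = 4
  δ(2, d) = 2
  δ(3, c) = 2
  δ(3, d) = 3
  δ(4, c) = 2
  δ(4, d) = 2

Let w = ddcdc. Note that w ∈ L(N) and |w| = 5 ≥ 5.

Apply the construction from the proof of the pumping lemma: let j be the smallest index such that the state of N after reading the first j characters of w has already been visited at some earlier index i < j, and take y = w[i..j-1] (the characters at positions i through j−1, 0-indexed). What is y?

Run of N on w = d d c d c:
  step 0: 0  (start)
  step 1: 3  (read d: 0→3)
  step 2: 3  (read d: 3→3)   ← first repeat (3 seen earlier)
  step 3: 2  (read c: 3→2)
  step 4: 2  (read d: 2→2)
  step 5: 4  (read c: 2→4)

So i = 1, j = 2, giving x = w[0:1] = d, y = w[1:2] = d, z = w[2:5] = cdc.
Check: |xy| = 2 ≤ 5 and |y| = 1 ≥ 1. Reading y takes N from 3 back to 3, so every xyⁱz is accepted.
Pumping length from the standard proof: p = 5 (the number of states). The repeated state found above gives |xy| = j ≤ 5 and |y| = j − i ≥ 1.

d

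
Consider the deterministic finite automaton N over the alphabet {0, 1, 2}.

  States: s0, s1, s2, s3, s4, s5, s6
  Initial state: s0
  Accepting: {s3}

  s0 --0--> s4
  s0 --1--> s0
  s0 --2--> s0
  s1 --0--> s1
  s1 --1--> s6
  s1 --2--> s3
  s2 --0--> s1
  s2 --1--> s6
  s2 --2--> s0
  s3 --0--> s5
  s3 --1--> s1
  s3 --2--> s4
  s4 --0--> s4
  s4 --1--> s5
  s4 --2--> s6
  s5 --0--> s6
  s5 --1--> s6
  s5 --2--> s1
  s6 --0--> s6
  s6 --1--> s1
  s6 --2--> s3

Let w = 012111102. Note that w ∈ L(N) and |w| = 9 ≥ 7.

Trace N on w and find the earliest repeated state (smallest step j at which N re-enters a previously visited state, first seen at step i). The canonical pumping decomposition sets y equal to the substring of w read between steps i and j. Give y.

11

State sequence: s0 -0-> s4 -1-> s5 -2-> s1 -1-> s6 -1-> s1 -1-> s6 -1-> s1 -0-> s1 -2-> s3
First repeat at step 5: s1 was already visited.

So i = 3, j = 5, giving x = w[0:3] = 012, y = w[3:5] = 11, z = w[5:9] = 1102.
Check: |xy| = 5 ≤ 7 and |y| = 2 ≥ 1. Reading y takes N from s1 back to s1, so every xyⁱz is accepted.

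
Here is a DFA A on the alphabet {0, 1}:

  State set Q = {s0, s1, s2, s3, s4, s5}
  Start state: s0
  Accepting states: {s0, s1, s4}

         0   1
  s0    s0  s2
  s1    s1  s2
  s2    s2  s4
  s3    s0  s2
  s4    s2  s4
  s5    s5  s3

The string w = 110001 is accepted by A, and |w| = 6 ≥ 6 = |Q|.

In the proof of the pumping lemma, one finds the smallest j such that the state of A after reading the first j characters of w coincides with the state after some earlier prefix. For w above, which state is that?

s2

Run of A on w = 1 1 0 0 0 1:
  step 0: s0  (start)
  step 1: s2  (read 1: s0→s2)
  step 2: s4  (read 1: s2→s4)
  step 3: s2  (read 0: s4→s2)   ← first repeat (s2 seen earlier)
  step 4: s2  (read 0: s2→s2)
  step 5: s2  (read 0: s2→s2)
  step 6: s4  (read 1: s2→s4)

The earliest repeat is at step j = 3: A is in s2, which it already visited at step i = 1.
The DFA has 6 states, so the proof of the pumping lemma guarantees a repeated state among the first 6+1 visited; the segment between the two visits is the pumpable y.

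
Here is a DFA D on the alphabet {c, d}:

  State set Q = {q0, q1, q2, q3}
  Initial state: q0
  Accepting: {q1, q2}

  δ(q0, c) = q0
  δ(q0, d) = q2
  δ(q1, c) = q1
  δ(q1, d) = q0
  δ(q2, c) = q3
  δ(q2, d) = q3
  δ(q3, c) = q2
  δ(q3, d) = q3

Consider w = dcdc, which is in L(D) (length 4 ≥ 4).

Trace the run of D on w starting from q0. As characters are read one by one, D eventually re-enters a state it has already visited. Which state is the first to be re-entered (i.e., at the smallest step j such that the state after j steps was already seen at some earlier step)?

q3

Run of D on w = d c d c:
  step 0: q0  (start)
  step 1: q2  (read d: q0→q2)
  step 2: q3  (read c: q2→q3)
  step 3: q3  (read d: q3→q3)   ← first repeat (q3 seen earlier)
  step 4: q2  (read c: q3→q2)

The earliest repeat is at step j = 3: D is in q3, which it already visited at step i = 2.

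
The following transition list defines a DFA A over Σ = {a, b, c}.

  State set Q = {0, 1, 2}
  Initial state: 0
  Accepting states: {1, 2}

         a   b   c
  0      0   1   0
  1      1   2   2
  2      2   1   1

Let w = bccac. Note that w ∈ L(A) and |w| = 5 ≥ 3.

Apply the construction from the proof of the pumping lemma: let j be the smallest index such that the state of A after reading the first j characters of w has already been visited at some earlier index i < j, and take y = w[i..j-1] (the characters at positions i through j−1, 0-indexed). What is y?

State sequence: 0 -b-> 1 -c-> 2 -c-> 1 -a-> 1 -c-> 2
First repeat at step 3: 1 was already visited.

So i = 1, j = 3, giving x = w[0:1] = b, y = w[1:3] = cc, z = w[3:5] = ac.
Check: |xy| = 3 ≤ 3 and |y| = 2 ≥ 1. Reading y takes A from 1 back to 1, so every xyⁱz is accepted.
Since A has 3 states, any run of length ≥ 3 visits 3+1 states, so by pigeonhole some state repeats within the first 3 steps — that repeat gives the pumpable loop.

cc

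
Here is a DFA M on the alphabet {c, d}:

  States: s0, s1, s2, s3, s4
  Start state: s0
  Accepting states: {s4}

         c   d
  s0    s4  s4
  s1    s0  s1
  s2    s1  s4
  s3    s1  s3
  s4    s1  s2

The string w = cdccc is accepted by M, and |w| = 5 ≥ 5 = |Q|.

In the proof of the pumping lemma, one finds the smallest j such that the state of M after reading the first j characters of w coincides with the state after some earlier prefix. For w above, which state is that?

s0

Run of M on w = c d c c c:
  step 0: s0  (start)
  step 1: s4  (read c: s0→s4)
  step 2: s2  (read d: s4→s2)
  step 3: s1  (read c: s2→s1)
  step 4: s0  (read c: s1→s0)   ← first repeat (s0 seen earlier)
  step 5: s4  (read c: s0→s4)

The earliest repeat is at step j = 4: M is in s0, which it already visited at step i = 0.
Since M has 5 states, any run of length ≥ 5 visits 5+1 states, so by pigeonhole some state repeats within the first 5 steps — that repeat gives the pumpable loop.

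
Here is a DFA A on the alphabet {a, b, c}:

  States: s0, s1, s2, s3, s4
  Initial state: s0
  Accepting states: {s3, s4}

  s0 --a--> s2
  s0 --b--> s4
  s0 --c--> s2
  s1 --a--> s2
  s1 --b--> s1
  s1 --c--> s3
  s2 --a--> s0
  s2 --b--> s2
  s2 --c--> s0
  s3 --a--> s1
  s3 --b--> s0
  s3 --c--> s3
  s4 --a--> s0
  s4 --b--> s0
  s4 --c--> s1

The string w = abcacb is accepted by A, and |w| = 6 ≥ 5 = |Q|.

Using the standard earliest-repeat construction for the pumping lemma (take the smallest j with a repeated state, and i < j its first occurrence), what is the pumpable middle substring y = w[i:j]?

State sequence: s0 -a-> s2 -b-> s2 -c-> s0 -a-> s2 -c-> s0 -b-> s4
First repeat at step 2: s2 was already visited.

So i = 1, j = 2, giving x = w[0:1] = a, y = w[1:2] = b, z = w[2:6] = cacb.
Check: |xy| = 2 ≤ 5 and |y| = 1 ≥ 1. Reading y takes A from s2 back to s2, so every xyⁱz is accepted.
Pumping length from the standard proof: p = 5 (the number of states). The repeated state found above gives |xy| = j ≤ 5 and |y| = j − i ≥ 1.

b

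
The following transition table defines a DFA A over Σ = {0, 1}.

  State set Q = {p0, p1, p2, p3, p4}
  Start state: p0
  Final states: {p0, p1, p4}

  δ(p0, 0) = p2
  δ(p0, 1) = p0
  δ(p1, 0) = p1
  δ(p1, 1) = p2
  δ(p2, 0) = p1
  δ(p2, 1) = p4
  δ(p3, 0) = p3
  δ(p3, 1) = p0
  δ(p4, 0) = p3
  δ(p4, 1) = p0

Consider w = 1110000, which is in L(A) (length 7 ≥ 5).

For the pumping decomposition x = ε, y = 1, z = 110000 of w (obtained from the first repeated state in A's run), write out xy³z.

111110000

xy^3z = ε·1·1·1·110000 = 111110000.
Reading y = 1 takes A from p0 back to p0, so after x·y·y·y the machine is still in p0, and z then leads to the accepting state p1. Hence 111110000 ∈ L(A).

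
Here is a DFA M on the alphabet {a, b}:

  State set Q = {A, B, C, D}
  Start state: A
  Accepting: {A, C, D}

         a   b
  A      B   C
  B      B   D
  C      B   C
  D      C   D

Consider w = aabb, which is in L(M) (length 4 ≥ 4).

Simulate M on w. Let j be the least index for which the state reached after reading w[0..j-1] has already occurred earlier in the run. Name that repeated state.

B

Run of M on w = a a b b:
  step 0: A  (start)
  step 1: B  (read a: A→B)
  step 2: B  (read a: B→B)   ← first repeat (B seen earlier)
  step 3: D  (read b: B→D)
  step 4: D  (read b: D→D)

The earliest repeat is at step j = 2: M is in B, which it already visited at step i = 1.
Since M has 4 states, any run of length ≥ 4 visits 4+1 states, so by pigeonhole some state repeats within the first 4 steps — that repeat gives the pumpable loop.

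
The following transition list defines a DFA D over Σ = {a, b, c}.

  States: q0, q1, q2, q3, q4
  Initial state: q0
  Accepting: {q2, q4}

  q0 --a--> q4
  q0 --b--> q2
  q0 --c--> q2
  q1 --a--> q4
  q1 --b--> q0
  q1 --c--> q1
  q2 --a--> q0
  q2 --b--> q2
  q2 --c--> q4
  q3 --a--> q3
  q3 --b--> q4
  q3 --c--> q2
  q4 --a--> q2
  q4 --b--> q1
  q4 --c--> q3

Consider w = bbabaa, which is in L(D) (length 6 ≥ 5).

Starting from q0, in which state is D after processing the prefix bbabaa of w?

Run of D on the first 6 characters of w = b b a b a a:
  step 0: q0  (start)
  step 1: q2  (read b: q0→q2)
  step 2: q2  (read b: q2→q2)
  step 3: q0  (read a: q2→q0)
  step 4: q2  (read b: q0→q2)
  step 5: q0  (read a: q2→q0)
  step 6: q4  (read a: q0→q4)

After reading 6 characters, D is in state q4.

q4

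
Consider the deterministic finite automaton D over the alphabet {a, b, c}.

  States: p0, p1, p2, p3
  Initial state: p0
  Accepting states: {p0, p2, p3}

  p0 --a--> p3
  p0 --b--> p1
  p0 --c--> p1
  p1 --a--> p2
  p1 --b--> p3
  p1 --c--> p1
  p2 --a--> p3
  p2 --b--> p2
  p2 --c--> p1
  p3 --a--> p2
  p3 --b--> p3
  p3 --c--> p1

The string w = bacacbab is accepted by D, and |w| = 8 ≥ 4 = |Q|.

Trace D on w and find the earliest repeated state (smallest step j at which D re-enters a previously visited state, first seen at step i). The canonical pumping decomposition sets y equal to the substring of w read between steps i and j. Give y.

ac

Run of D on w = b a c a c b a b:
  step 0: p0  (start)
  step 1: p1  (read b: p0→p1)
  step 2: p2  (read a: p1→p2)
  step 3: p1  (read c: p2→p1)   ← first repeat (p1 seen earlier)
  step 4: p2  (read a: p1→p2)
  step 5: p1  (read c: p2→p1)
  step 6: p3  (read b: p1→p3)
  step 7: p2  (read a: p3→p2)
  step 8: p2  (read b: p2→p2)

So i = 1, j = 3, giving x = w[0:1] = b, y = w[1:3] = ac, z = w[3:8] = acbab.
Check: |xy| = 3 ≤ 4 and |y| = 2 ≥ 1. Reading y takes D from p1 back to p1, so every xyⁱz is accepted.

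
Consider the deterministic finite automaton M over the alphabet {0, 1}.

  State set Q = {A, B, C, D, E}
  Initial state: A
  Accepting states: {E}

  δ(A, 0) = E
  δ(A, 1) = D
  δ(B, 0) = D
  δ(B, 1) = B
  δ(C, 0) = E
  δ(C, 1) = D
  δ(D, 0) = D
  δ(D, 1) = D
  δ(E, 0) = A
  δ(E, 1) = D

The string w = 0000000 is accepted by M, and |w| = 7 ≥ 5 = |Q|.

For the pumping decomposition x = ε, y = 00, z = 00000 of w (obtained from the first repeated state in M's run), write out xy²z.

xy^2z = ε·00·00·00000 = 000000000.
Reading y = 00 takes M from A back to A, so after x·y·y the machine is still in A, and z then leads to the accepting state E. Hence 000000000 ∈ L(M).

000000000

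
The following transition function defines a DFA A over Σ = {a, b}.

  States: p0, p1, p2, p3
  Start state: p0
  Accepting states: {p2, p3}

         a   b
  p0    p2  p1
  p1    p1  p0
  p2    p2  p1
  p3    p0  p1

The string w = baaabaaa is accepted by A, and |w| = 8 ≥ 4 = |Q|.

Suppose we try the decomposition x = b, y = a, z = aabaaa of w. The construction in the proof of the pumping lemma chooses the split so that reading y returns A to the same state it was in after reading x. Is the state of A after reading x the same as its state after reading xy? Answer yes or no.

yes

State sequence: p0 -b-> p1 -a-> p1

After x (step 1): p1. After xy (step 2): p1.
They match, so y = a drives A around a cycle from p1 back to itself; pumping y any number of times keeps A in p1 before reading z, and xyⁱz ∈ L(A) for every i ≥ 0.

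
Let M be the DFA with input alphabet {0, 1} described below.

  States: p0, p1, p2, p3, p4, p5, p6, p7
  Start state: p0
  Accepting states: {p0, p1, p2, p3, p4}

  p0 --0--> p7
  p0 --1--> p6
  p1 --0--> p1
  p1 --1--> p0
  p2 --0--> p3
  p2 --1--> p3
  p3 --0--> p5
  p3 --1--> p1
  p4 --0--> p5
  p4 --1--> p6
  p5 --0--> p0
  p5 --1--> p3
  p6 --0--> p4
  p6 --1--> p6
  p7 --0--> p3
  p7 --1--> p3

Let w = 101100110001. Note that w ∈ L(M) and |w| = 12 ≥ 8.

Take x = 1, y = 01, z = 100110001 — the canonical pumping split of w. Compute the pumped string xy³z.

xy^3z = 1·01·01·01·100110001 = 1010101100110001.
Reading y = 01 takes M from p6 back to p6, so after x·y·y·y the machine is still in p6, and z then leads to the accepting state p0. Hence 1010101100110001 ∈ L(M).

1010101100110001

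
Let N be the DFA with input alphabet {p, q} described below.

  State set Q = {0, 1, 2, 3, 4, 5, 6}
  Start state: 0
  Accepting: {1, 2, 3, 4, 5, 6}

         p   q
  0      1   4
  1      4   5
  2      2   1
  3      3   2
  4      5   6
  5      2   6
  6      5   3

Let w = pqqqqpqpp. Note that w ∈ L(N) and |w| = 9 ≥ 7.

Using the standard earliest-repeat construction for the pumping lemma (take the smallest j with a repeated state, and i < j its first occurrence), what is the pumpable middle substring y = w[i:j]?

p

Run of N on w = p q q q q p q p p:
  step 0: 0  (start)
  step 1: 1  (read p: 0→1)
  step 2: 5  (read q: 1→5)
  step 3: 6  (read q: 5→6)
  step 4: 3  (read q: 6→3)
  step 5: 2  (read q: 3→2)
  step 6: 2  (read p: 2→2)   ← first repeat (2 seen earlier)
  step 7: 1  (read q: 2→1)
  step 8: 4  (read p: 1→4)
  step 9: 5  (read p: 4→5)

So i = 5, j = 6, giving x = w[0:5] = pqqqq, y = w[5:6] = p, z = w[6:9] = qpp.
Check: |xy| = 6 ≤ 7 and |y| = 1 ≥ 1. Reading y takes N from 2 back to 2, so every xyⁱz is accepted.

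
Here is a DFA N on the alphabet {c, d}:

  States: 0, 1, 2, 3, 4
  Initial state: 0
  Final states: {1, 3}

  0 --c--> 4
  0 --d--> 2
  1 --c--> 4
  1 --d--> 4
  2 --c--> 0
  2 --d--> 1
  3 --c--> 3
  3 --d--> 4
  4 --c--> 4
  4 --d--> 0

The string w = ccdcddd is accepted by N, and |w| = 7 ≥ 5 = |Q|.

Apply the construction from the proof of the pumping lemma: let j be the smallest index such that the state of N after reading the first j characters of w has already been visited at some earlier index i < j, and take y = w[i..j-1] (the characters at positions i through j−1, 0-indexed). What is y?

c

State sequence: 0 -c-> 4 -c-> 4 -d-> 0 -c-> 4 -d-> 0 -d-> 2 -d-> 1
First repeat at step 2: 4 was already visited.

So i = 1, j = 2, giving x = w[0:1] = c, y = w[1:2] = c, z = w[2:7] = dcddd.
Check: |xy| = 2 ≤ 5 and |y| = 1 ≥ 1. Reading y takes N from 4 back to 4, so every xyⁱz is accepted.
Since N has 5 states, any run of length ≥ 5 visits 5+1 states, so by pigeonhole some state repeats within the first 5 steps — that repeat gives the pumpable loop.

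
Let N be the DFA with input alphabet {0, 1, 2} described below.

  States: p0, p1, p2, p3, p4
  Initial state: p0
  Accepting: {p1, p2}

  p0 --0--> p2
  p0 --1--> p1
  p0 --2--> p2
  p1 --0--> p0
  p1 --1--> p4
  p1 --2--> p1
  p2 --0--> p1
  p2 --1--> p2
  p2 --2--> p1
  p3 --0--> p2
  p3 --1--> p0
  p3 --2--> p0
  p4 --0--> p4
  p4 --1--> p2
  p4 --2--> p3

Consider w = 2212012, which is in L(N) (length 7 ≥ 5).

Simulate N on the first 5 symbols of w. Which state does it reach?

Run of N on the first 5 characters of w = 2 2 1 2 0:
  step 0: p0  (start)
  step 1: p2  (read 2: p0→p2)
  step 2: p1  (read 2: p2→p1)
  step 3: p4  (read 1: p1→p4)
  step 4: p3  (read 2: p4→p3)
  step 5: p2  (read 0: p3→p2)

After reading 5 characters, N is in state p2.
(This kind of state-tracing is the core of the pumping-lemma construction: with 5 states, pigeonhole forces a repeat within the first 5 steps.)

p2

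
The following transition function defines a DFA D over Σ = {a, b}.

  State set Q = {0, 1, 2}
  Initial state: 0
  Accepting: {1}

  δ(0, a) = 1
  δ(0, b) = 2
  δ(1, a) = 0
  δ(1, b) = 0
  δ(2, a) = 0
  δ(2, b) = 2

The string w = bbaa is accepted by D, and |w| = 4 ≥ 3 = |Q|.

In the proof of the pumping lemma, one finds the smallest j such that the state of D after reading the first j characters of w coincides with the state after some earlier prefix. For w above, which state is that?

2

Run of D on w = b b a a:
  step 0: 0  (start)
  step 1: 2  (read b: 0→2)
  step 2: 2  (read b: 2→2)   ← first repeat (2 seen earlier)
  step 3: 0  (read a: 2→0)
  step 4: 1  (read a: 0→1)

The earliest repeat is at step j = 2: D is in 2, which it already visited at step i = 1.
With |Q| = 3, pigeonhole forces a state repeat no later than step 3; the substring read between the first and second visits to that state can be pumped.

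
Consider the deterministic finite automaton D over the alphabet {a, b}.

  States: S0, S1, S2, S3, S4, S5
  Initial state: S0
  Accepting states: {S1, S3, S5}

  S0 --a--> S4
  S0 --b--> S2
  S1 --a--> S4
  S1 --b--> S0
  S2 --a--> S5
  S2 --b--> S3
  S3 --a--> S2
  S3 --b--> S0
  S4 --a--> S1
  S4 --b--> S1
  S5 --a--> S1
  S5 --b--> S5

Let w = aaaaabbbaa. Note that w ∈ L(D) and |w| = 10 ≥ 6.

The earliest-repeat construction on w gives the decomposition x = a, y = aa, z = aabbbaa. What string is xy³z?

aaaaaaaaabbbaa

xy^3z = a·aa·aa·aa·aabbbaa = aaaaaaaaabbbaa.
Reading y = aa takes D from S4 back to S4, so after x·y·y·y the machine is still in S4, and z then leads to the accepting state S1. Hence aaaaaaaaabbbaa ∈ L(D).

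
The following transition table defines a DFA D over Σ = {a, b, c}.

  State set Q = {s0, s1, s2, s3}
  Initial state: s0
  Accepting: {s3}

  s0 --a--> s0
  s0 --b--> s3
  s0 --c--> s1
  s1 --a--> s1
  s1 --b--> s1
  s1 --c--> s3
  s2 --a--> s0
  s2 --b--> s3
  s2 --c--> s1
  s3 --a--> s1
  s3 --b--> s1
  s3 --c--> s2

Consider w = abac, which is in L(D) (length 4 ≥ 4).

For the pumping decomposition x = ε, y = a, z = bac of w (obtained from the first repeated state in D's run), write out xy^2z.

xy^2z = ε·a·a·bac = aabac.
Reading y = a takes D from s0 back to s0, so after x·y·y the machine is still in s0, and z then leads to the accepting state s3. Hence aabac ∈ L(D).

aabac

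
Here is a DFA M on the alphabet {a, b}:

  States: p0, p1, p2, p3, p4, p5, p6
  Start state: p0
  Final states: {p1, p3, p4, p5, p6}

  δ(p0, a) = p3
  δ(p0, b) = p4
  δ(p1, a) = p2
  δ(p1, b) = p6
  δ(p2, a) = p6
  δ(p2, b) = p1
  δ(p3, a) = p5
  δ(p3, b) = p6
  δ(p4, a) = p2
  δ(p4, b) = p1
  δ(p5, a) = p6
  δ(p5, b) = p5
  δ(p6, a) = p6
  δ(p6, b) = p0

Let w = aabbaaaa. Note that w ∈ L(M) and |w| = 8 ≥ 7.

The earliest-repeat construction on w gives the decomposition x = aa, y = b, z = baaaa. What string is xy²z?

aabbbaaaa

xy^2z = aa·b·b·baaaa = aabbbaaaa.
Reading y = b takes M from p5 back to p5, so after x·y·y the machine is still in p5, and z then leads to the accepting state p6. Hence aabbbaaaa ∈ L(M).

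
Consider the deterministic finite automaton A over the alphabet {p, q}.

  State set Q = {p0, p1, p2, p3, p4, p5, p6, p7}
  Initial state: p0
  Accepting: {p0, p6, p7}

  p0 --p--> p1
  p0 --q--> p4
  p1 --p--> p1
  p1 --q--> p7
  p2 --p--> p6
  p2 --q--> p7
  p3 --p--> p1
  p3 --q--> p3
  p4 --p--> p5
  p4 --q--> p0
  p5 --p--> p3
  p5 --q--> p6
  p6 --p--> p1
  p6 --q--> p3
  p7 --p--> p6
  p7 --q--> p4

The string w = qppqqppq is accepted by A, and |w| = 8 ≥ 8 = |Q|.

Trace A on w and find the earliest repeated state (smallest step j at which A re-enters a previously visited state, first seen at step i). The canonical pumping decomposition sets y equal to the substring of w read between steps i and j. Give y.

Run of A on w = q p p q q p p q:
  step 0: p0  (start)
  step 1: p4  (read q: p0→p4)
  step 2: p5  (read p: p4→p5)
  step 3: p3  (read p: p5→p3)
  step 4: p3  (read q: p3→p3)   ← first repeat (p3 seen earlier)
  step 5: p3  (read q: p3→p3)
  step 6: p1  (read p: p3→p1)
  step 7: p1  (read p: p1→p1)
  step 8: p7  (read q: p1→p7)

So i = 3, j = 4, giving x = w[0:3] = qpp, y = w[3:4] = q, z = w[4:8] = qppq.
Check: |xy| = 4 ≤ 8 and |y| = 1 ≥ 1. Reading y takes A from p3 back to p3, so every xyⁱz is accepted.
Pumping length from the standard proof: p = 8 (the number of states). The repeated state found above gives |xy| = j ≤ 8 and |y| = j − i ≥ 1.

q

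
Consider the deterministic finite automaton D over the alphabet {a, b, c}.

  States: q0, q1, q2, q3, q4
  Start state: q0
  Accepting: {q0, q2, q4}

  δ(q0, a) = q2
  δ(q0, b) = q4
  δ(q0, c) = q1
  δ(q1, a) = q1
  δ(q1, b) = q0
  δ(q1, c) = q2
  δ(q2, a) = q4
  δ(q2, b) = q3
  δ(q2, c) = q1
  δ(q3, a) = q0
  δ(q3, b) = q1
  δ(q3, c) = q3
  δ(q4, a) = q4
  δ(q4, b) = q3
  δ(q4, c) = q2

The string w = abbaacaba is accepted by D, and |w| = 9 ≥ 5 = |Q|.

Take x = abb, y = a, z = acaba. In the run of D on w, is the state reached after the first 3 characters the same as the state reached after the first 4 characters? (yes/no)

yes

State sequence: q0 -a-> q2 -b-> q3 -b-> q1 -a-> q1

After x (step 3): q1. After xy (step 4): q1.
They match, so y = a drives D around a cycle from q1 back to itself; pumping y any number of times keeps D in q1 before reading z, and xyⁱz ∈ L(D) for every i ≥ 0.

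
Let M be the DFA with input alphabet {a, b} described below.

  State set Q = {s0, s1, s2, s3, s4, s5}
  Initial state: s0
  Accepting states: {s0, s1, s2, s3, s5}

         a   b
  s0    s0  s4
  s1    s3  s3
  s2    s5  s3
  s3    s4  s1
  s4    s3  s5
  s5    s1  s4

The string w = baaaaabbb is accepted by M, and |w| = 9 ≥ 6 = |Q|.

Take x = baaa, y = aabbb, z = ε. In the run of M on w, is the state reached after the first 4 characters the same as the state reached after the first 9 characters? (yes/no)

no

Run of M on the first 9 characters of w = b a a a a a b b b:
  step 0: s0  (start)
  step 1: s4  (read b: s0→s4)
  step 2: s3  (read a: s4→s3)
  step 3: s4  (read a: s3→s4)
  step 4: s3  (read a: s4→s3)
  step 5: s4  (read a: s3→s4)
  step 6: s3  (read a: s4→s3)
  step 7: s1  (read b: s3→s1)
  step 8: s3  (read b: s1→s3)
  step 9: s1  (read b: s3→s1)

After x (step 4): s3. After xy (step 9): s1.
They differ (s3 ≠ s1), so y is not a cycle from the state after x; this split is not the one the pumping-lemma construction produces, and pumping y need not keep the string in L(M).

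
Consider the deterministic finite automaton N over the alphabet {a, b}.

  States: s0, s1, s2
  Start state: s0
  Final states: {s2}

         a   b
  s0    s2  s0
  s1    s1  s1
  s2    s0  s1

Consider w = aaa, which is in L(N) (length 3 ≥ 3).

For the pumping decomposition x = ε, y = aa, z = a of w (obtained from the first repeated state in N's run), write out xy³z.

aaaaaaa

xy^3z = ε·aa·aa·aa·a = aaaaaaa.
Reading y = aa takes N from s0 back to s0, so after x·y·y·y the machine is still in s0, and z then leads to the accepting state s2. Hence aaaaaaa ∈ L(N).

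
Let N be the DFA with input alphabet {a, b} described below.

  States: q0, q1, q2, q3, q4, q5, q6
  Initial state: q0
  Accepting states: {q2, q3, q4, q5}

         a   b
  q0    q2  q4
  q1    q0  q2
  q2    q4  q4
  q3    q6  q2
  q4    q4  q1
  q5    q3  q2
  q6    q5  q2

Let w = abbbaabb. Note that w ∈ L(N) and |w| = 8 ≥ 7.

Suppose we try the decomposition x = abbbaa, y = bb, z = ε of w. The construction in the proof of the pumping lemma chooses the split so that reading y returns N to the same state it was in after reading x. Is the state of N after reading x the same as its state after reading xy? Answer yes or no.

Run of N on the first 8 characters of w = a b b b a a b b:
  step 0: q0  (start)
  step 1: q2  (read a: q0→q2)
  step 2: q4  (read b: q2→q4)
  step 3: q1  (read b: q4→q1)
  step 4: q2  (read b: q1→q2)
  step 5: q4  (read a: q2→q4)
  step 6: q4  (read a: q4→q4)
  step 7: q1  (read b: q4→q1)
  step 8: q2  (read b: q1→q2)

After x (step 6): q4. After xy (step 8): q2.
They differ (q4 ≠ q2), so y is not a cycle from the state after x; this split is not the one the pumping-lemma construction produces, and pumping y need not keep the string in L(N).

no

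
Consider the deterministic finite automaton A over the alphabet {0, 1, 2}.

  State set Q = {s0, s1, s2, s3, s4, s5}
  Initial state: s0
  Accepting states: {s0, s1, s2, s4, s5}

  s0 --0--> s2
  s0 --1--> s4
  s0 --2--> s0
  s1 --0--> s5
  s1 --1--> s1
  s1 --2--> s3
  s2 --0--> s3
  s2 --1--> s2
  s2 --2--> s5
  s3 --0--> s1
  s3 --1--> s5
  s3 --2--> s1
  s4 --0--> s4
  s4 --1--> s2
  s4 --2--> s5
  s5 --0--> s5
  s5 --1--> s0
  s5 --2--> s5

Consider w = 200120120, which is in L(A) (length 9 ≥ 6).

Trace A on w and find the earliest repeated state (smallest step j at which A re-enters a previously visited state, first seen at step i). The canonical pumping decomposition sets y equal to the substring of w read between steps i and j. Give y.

Run of A on w = 2 0 0 1 2 0 1 2 0:
  step 0: s0  (start)
  step 1: s0  (read 2: s0→s0)   ← first repeat (s0 seen earlier)
  step 2: s2  (read 0: s0→s2)
  step 3: s3  (read 0: s2→s3)
  step 4: s5  (read 1: s3→s5)
  step 5: s5  (read 2: s5→s5)
  step 6: s5  (read 0: s5→s5)
  step 7: s0  (read 1: s5→s0)
  step 8: s0  (read 2: s0→s0)
  step 9: s2  (read 0: s0→s2)

So i = 0, j = 1, giving x = w[0:0] = ε, y = w[0:1] = 2, z = w[1:9] = 00120120.
Check: |xy| = 1 ≤ 6 and |y| = 1 ≥ 1. Reading y takes A from s0 back to s0, so every xyⁱz is accepted.
With |Q| = 6, pigeonhole forces a state repeat no later than step 6; the substring read between the first and second visits to that state can be pumped.

2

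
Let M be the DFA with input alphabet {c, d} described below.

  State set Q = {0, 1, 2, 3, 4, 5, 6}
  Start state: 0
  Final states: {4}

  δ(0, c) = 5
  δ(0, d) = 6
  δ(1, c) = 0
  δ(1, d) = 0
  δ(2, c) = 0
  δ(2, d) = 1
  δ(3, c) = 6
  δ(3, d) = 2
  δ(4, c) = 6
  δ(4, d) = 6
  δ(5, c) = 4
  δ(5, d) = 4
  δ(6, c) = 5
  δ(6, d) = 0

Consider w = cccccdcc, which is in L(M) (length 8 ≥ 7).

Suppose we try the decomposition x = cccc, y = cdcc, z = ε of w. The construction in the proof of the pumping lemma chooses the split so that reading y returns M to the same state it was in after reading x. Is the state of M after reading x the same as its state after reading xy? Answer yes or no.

Run of M on the first 8 characters of w = c c c c c d c c:
  step 0: 0  (start)
  step 1: 5  (read c: 0→5)
  step 2: 4  (read c: 5→4)
  step 3: 6  (read c: 4→6)
  step 4: 5  (read c: 6→5)
  step 5: 4  (read c: 5→4)
  step 6: 6  (read d: 4→6)
  step 7: 5  (read c: 6→5)
  step 8: 4  (read c: 5→4)

After x (step 4): 5. After xy (step 8): 4.
They differ (5 ≠ 4), so y is not a cycle from the state after x; this split is not the one the pumping-lemma construction produces, and pumping y need not keep the string in L(M).

no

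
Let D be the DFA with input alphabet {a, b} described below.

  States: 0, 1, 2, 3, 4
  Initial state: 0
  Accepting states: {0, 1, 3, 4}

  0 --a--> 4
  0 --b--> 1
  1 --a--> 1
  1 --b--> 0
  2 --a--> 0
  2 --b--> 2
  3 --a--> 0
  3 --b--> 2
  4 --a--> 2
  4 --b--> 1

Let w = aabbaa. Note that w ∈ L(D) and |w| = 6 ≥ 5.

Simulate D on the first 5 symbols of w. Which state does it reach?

Run of D on the first 5 characters of w = a a b b a:
  step 0: 0  (start)
  step 1: 4  (read a: 0→4)
  step 2: 2  (read a: 4→2)
  step 3: 2  (read b: 2→2)
  step 4: 2  (read b: 2→2)
  step 5: 0  (read a: 2→0)

After reading 5 characters, D is in state 0.

0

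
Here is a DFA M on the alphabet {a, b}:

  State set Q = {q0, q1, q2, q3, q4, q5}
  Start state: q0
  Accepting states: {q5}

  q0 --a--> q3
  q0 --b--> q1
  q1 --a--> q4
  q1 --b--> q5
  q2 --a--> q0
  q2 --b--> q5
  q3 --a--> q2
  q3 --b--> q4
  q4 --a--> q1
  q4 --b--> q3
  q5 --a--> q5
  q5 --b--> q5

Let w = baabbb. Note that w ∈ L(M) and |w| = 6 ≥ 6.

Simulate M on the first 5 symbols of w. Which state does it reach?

Run of M on the first 5 characters of w = b a a b b:
  step 0: q0  (start)
  step 1: q1  (read b: q0→q1)
  step 2: q4  (read a: q1→q4)
  step 3: q1  (read a: q4→q1)
  step 4: q5  (read b: q1→q5)
  step 5: q5  (read b: q5→q5)

After reading 5 characters, M is in state q5.

q5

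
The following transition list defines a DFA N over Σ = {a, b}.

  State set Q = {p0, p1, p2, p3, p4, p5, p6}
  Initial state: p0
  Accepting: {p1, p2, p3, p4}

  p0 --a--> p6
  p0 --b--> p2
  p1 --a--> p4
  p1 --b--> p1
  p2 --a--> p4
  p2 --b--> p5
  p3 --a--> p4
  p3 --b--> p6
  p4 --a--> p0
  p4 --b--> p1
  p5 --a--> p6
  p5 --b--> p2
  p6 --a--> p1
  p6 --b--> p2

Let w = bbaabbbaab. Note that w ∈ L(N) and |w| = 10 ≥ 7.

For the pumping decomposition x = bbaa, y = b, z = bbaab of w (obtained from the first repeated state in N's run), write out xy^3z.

xy^3z = bbaa·b·b·b·bbaab = bbaabbbbbaab.
Reading y = b takes N from p1 back to p1, so after x·y·y·y the machine is still in p1, and z then leads to the accepting state p2. Hence bbaabbbbbaab ∈ L(N).

bbaabbbbbaab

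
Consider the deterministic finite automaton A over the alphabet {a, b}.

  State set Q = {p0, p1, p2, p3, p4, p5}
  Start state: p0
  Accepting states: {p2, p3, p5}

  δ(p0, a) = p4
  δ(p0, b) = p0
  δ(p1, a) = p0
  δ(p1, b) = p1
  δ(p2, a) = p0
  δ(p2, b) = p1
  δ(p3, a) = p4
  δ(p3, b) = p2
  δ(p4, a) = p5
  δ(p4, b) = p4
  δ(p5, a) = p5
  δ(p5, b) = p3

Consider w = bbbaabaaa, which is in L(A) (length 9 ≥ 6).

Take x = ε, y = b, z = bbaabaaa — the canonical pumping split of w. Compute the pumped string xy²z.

xy^2z = ε·b·b·bbaabaaa = bbbbaabaaa.
Reading y = b takes A from p0 back to p0, so after x·y·y the machine is still in p0, and z then leads to the accepting state p5. Hence bbbbaabaaa ∈ L(A).

bbbbaabaaa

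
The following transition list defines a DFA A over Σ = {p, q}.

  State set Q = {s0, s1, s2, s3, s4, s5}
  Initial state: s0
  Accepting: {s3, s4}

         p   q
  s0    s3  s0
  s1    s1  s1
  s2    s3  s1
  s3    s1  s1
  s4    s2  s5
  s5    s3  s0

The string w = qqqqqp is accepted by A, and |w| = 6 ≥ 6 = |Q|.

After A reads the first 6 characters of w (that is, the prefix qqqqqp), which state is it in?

s3

State sequence: s0 -q-> s0 -q-> s0 -q-> s0 -q-> s0 -q-> s0 -p-> s3

After reading 6 characters, A is in state s3.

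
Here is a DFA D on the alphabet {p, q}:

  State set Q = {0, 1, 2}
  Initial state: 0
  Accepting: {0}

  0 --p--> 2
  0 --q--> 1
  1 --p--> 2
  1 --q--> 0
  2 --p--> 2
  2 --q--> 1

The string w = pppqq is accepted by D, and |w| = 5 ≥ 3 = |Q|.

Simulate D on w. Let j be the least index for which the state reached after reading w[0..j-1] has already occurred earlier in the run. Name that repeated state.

2

State sequence: 0 -p-> 2 -p-> 2 -p-> 2 -q-> 1 -q-> 0
First repeat at step 2: 2 was already visited.

The earliest repeat is at step j = 2: D is in 2, which it already visited at step i = 1.
With |Q| = 3, pigeonhole forces a state repeat no later than step 3; the substring read between the first and second visits to that state can be pumped.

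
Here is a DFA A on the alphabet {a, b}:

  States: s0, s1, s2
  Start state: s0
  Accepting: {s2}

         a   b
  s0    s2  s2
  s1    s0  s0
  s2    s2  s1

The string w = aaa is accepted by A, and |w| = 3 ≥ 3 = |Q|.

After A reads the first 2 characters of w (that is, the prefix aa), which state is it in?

s2

Run of A on the first 2 characters of w = a a:
  step 0: s0  (start)
  step 1: s2  (read a: s0→s2)
  step 2: s2  (read a: s2→s2)

After reading 2 characters, A is in state s2.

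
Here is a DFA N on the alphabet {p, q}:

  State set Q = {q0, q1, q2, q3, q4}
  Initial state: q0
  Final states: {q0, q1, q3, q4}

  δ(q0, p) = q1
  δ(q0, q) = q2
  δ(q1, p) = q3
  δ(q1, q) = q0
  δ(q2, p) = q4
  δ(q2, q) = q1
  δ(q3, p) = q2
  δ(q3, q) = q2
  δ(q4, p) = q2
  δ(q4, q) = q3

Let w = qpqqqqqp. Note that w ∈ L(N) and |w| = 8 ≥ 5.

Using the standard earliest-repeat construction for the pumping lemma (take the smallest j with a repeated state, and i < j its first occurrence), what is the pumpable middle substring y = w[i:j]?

State sequence: q0 -q-> q2 -p-> q4 -q-> q3 -q-> q2 -q-> q1 -q-> q0 -q-> q2 -p-> q4
First repeat at step 4: q2 was already visited.

So i = 1, j = 4, giving x = w[0:1] = q, y = w[1:4] = pqq, z = w[4:8] = qqqp.
Check: |xy| = 4 ≤ 5 and |y| = 3 ≥ 1. Reading y takes N from q2 back to q2, so every xyⁱz is accepted.
The DFA has 5 states, so the proof of the pumping lemma guarantees a repeated state among the first 5+1 visited; the segment between the two visits is the pumpable y.

pqq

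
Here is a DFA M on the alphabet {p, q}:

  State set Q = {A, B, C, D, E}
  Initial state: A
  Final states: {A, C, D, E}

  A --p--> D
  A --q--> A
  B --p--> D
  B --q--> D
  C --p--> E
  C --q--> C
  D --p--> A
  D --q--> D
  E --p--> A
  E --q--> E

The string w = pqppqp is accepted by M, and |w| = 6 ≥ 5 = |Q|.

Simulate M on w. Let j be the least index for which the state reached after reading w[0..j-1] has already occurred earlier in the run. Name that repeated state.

State sequence: A -p-> D -q-> D -p-> A -p-> D -q-> D -p-> A
First repeat at step 2: D was already visited.

The earliest repeat is at step j = 2: M is in D, which it already visited at step i = 1.

D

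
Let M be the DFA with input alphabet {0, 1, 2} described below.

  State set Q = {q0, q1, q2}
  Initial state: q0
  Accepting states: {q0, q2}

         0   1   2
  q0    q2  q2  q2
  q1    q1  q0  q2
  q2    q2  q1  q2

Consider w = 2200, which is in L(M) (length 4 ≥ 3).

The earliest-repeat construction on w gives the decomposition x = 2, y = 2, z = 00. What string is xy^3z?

222200

xy^3z = 2·2·2·2·00 = 222200.
Reading y = 2 takes M from q2 back to q2, so after x·y·y·y the machine is still in q2, and z then leads to the accepting state q2. Hence 222200 ∈ L(M).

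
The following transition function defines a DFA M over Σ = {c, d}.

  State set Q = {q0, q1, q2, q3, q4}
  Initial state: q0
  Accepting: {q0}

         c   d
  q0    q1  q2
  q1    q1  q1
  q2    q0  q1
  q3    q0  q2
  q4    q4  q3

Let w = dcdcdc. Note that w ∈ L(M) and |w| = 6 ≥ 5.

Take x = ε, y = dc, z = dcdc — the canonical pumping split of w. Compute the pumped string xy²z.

dcdcdcdc

xy^2z = ε·dc·dc·dcdc = dcdcdcdc.
Reading y = dc takes M from q0 back to q0, so after x·y·y the machine is still in q0, and z then leads to the accepting state q0. Hence dcdcdcdc ∈ L(M).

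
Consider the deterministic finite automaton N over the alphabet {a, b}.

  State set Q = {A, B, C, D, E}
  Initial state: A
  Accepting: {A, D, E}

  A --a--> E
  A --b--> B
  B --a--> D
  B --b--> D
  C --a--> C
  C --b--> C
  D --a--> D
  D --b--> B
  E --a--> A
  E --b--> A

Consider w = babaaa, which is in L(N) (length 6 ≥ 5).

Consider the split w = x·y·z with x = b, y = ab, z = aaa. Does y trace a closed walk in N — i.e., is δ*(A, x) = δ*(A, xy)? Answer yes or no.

State sequence: A -b-> B -a-> D -b-> B

After x (step 1): B. After xy (step 3): B.
They match, so y = ab drives N around a cycle from B back to itself; pumping y any number of times keeps N in B before reading z, and xyⁱz ∈ L(N) for every i ≥ 0.

yes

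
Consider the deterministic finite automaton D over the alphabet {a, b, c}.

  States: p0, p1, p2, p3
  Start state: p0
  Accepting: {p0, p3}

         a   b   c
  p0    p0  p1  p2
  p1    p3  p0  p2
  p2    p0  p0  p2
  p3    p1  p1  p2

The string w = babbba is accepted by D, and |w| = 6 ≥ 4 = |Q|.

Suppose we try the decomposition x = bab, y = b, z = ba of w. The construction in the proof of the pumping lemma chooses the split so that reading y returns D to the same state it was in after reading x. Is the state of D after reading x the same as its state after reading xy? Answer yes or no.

no

Run of D on the first 4 characters of w = b a b b:
  step 0: p0  (start)
  step 1: p1  (read b: p0→p1)
  step 2: p3  (read a: p1→p3)
  step 3: p1  (read b: p3→p1)
  step 4: p0  (read b: p1→p0)

After x (step 3): p1. After xy (step 4): p0.
They differ (p1 ≠ p0), so y is not a cycle from the state after x; this split is not the one the pumping-lemma construction produces, and pumping y need not keep the string in L(D).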